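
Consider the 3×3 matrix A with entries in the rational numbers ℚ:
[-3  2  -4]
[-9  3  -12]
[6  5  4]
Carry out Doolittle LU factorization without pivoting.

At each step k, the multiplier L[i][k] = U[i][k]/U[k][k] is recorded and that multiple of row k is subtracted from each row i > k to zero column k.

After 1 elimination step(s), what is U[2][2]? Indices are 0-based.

U[2][2] = -4

k=0: U[0][0]=-3
  eliminate (1,0): mult=3, new row 1: (0, -3, 0); set L[1][0]=3
  eliminate (2,0): mult=-2, new row 2: (0, 9, -4); set L[2][0]=-2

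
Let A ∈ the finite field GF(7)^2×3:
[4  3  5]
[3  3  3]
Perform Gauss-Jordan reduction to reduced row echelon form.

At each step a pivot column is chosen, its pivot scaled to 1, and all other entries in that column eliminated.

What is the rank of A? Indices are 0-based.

pivot(0,0)=4: scale R0 → (1, 6, 3)
  clear (1,0): R1 −= (3)R0 → (0, 6, 1)
pivot(1,1)=6: scale R1 → (0, 1, 6)
  clear (0,1): R0 −= (6)R1 → (1, 0, 2)

rank = 2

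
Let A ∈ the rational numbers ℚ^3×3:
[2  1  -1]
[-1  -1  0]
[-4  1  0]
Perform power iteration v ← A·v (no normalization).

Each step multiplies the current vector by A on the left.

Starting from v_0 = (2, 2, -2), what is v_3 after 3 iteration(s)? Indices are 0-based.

v_0 = (2, 2, -2).
v_1 = A·v_0 = (8, -4, -6).
v_2 = A·v_1 = (18, -4, -36).
v_3 = A·v_2 = (68, -14, -76).

v_3 = (68, -14, -76)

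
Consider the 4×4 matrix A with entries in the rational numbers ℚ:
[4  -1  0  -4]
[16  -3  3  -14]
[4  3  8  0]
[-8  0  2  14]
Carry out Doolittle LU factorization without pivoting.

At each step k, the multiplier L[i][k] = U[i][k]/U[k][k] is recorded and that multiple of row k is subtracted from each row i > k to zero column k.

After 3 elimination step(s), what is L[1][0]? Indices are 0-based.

k=0: U[0][0]=4
  eliminate (1,0): mult=4, new row 1: (0, 1, 3, 2); set L[1][0]=4
  eliminate (2,0): mult=1, new row 2: (0, 4, 8, 4); set L[2][0]=1
  eliminate (3,0): mult=-2, new row 3: (0, -2, 2, 6); set L[3][0]=-2
k=1: U[1][1]=1
  eliminate (2,1): mult=4, new row 2: (0, 0, -4, -4); set L[2][1]=4
  eliminate (3,1): mult=-2, new row 3: (0, 0, 8, 10); set L[3][1]=-2
k=2: U[2][2]=-4
  eliminate (3,2): mult=-2, new row 3: (0, 0, 0, 2); set L[3][2]=-2

L[1][0] = 4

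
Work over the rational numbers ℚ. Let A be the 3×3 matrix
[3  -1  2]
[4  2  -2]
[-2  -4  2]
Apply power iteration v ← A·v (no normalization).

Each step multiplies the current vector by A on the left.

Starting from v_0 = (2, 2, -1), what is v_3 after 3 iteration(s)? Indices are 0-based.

v_3 = (-348, 160, -360)

v_0 = (2, 2, -1).
v_1 = A·v_0 = (2, 14, -14).
v_2 = A·v_1 = (-36, 64, -88).
v_3 = A·v_2 = (-348, 160, -360).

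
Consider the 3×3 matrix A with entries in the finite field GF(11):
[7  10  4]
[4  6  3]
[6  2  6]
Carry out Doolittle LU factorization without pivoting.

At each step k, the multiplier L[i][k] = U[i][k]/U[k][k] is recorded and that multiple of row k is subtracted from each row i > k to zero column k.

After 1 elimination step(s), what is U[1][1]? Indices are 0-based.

k=0: U[0][0]=7
  eliminate (1,0): mult=10, new row 1: (0, 5, 7); set L[1][0]=10
  eliminate (2,0): mult=4, new row 2: (0, 6, 1); set L[2][0]=4

U[1][1] = 5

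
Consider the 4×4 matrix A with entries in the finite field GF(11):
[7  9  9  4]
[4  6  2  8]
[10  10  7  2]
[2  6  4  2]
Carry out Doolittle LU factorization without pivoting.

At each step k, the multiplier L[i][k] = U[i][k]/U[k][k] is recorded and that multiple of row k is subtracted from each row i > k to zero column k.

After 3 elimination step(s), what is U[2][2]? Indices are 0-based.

U[2][2] = 2

Step 1: pivot at (0,0) is 7.
  row1 ← row1 − (10)·row0  ⇒  L[1][0]=10, U row1=(0, 4, 0, 1)
  row2 ← row2 − (3)·row0  ⇒  L[2][0]=3, U row2=(0, 5, 2, 1)
  row3 ← row3 − (5)·row0  ⇒  L[3][0]=5, U row3=(0, 5, 3, 4)
Step 2: pivot at (1,1) is 4.
  row2 ← row2 − (4)·row1  ⇒  L[2][1]=4, U row2=(0, 0, 2, 8)
  row3 ← row3 − (4)·row1  ⇒  L[3][1]=4, U row3=(0, 0, 3, 0)
Step 3: pivot at (2,2) is 2.
  row3 ← row3 − (7)·row2  ⇒  L[3][2]=7, U row3=(0, 0, 0, 10)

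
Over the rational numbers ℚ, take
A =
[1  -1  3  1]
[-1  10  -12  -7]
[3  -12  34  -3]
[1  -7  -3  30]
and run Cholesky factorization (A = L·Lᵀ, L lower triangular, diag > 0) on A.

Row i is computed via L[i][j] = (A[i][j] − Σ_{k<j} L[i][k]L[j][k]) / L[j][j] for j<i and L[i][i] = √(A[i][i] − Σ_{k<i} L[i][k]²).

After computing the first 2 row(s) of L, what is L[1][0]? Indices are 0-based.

L[1][0] = -1

Step 1: L[0][0] = √(1) = 1.
  L[1][0] = (-1) / L[0][0] = -1.
Step 2: L[1][1] = √(9) = 3.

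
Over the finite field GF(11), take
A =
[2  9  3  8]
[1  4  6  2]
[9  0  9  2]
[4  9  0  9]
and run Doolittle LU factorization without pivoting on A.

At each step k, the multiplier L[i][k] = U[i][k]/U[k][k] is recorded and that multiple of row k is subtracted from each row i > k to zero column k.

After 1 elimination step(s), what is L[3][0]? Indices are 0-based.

k=0: U[0][0]=2
  eliminate (1,0): mult=6, new row 1: (0, 5, 10, 9); set L[1][0]=6
  eliminate (2,0): mult=10, new row 2: (0, 9, 1, 10); set L[2][0]=10
  eliminate (3,0): mult=2, new row 3: (0, 2, 5, 4); set L[3][0]=2

L[3][0] = 2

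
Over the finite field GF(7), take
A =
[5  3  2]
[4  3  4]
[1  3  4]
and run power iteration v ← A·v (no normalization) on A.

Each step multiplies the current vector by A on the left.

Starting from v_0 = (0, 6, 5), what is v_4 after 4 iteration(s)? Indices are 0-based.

v_0 = (0, 6, 5).
v_1 = A·v_0 = (0, 3, 3).
v_2 = A·v_1 = (1, 0, 0).
v_3 = A·v_2 = (5, 4, 1).
v_4 = A·v_3 = (4, 1, 0).

v_4 = (4, 1, 0)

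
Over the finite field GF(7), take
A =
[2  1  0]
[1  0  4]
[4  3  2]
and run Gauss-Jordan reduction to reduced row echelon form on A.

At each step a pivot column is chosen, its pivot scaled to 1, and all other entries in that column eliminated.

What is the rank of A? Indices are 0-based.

rank = 3

[1] R0 /= 2  ⇒  (1, 4, 0)
     R1 -= 1·R0  ⇒  (0, 3, 4)
     R2 -= 4·R0  ⇒  (0, 1, 2)
[2] R1 /= 3  ⇒  (0, 1, 6)
     R0 -= 4·R1  ⇒  (1, 0, 4)
     R2 -= 1·R1  ⇒  (0, 0, 3)
[3] R2 /= 3  ⇒  (0, 0, 1)
     R0 -= 4·R2  ⇒  (1, 0, 0)
     R1 -= 6·R2  ⇒  (0, 1, 0)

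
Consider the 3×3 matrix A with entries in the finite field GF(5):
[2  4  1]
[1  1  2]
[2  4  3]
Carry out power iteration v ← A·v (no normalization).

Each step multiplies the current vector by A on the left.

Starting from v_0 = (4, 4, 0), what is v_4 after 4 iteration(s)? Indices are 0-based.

v_0 = (4, 4, 0).
v_1 = A·v_0 = (4, 3, 4).
v_2 = A·v_1 = (4, 0, 2).
v_3 = A·v_2 = (0, 3, 4).
v_4 = A·v_3 = (1, 1, 4).

v_4 = (1, 1, 4)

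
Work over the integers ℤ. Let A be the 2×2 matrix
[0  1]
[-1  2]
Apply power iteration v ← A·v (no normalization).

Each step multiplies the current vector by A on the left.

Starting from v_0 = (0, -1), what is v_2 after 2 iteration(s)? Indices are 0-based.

v_2 = (-2, -3)

v_0 = (0, -1).
v_1 = A·v_0 = (-1, -2).
v_2 = A·v_1 = (-2, -3).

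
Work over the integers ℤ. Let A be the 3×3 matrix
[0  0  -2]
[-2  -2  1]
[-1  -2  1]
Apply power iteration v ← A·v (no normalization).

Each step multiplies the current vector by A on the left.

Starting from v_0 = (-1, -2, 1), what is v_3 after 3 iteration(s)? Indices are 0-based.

v_3 = (12, 26, 14)

v_0 = (-1, -2, 1).
v_1 = A·v_0 = (-2, 7, 6).
v_2 = A·v_1 = (-12, -4, -6).
v_3 = A·v_2 = (12, 26, 14).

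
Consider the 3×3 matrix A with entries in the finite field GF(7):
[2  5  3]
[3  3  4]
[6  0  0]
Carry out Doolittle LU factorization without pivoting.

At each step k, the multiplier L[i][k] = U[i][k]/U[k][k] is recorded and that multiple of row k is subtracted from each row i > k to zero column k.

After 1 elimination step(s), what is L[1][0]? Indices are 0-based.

L[1][0] = 5

Step 1: pivot at (0,0) is 2.
  row1 ← row1 − (5)·row0  ⇒  L[1][0]=5, U row1=(0, 6, 3)
  row2 ← row2 − (3)·row0  ⇒  L[2][0]=3, U row2=(0, 6, 5)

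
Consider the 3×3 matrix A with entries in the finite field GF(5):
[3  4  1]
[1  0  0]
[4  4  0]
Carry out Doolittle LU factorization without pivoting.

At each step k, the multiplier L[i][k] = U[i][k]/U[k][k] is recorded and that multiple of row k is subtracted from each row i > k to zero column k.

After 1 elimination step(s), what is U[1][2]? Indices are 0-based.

[col 0] pivot 3
  R1 -= 2*R0 → (0, 2, 3)  (L[1][0] := 2)
  R2 -= 3*R0 → (0, 2, 2)  (L[2][0] := 3)

U[1][2] = 3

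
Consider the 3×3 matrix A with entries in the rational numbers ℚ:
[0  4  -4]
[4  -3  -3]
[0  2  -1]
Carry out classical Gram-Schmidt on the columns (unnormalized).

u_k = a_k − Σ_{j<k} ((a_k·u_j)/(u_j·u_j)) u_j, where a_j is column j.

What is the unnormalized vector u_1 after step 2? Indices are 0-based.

Step 1: u_0 = a_0 = (0, 4, 0).
Step 2: u_1 = a_1 − (-3/4)·u_0 = (4, 0, 2).

u_1 = (4, 0, 2)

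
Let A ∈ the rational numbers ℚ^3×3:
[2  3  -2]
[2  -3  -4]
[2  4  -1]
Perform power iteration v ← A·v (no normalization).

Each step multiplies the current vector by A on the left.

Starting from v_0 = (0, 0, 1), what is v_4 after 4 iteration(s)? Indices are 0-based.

v_0 = (0, 0, 1).
v_1 = A·v_0 = (-2, -4, -1).
v_2 = A·v_1 = (-14, 12, -19).
v_3 = A·v_2 = (46, 12, 39).
v_4 = A·v_3 = (50, -100, 101).

v_4 = (50, -100, 101)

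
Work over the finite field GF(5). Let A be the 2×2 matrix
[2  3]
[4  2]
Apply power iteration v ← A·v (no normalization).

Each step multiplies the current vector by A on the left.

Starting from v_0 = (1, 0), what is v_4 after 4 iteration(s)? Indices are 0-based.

v_0 = (1, 0).
v_1 = A·v_0 = (2, 4).
v_2 = A·v_1 = (1, 1).
v_3 = A·v_2 = (0, 1).
v_4 = A·v_3 = (3, 2).

v_4 = (3, 2)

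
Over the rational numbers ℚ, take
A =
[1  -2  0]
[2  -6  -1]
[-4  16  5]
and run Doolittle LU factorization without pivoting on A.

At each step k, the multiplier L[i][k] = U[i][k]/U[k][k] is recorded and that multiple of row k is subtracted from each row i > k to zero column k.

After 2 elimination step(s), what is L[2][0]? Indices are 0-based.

L[2][0] = -4

Step 1: pivot at (0,0) is 1.
  row1 ← row1 − (2)·row0  ⇒  L[1][0]=2, U row1=(0, -2, -1)
  row2 ← row2 − (-4)·row0  ⇒  L[2][0]=-4, U row2=(0, 8, 5)
Step 2: pivot at (1,1) is -2.
  row2 ← row2 − (-4)·row1  ⇒  L[2][1]=-4, U row2=(0, 0, 1)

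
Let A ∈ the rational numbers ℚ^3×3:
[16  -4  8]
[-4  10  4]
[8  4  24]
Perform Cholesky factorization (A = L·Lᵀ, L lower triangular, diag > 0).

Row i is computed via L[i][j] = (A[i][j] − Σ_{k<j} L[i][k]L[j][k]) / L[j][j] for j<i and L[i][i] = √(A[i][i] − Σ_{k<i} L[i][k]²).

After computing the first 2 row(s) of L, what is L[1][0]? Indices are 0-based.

Step 1: L[0][0] = √(16) = 4.
  L[1][0] = (-4) / L[0][0] = -1.
Step 2: L[1][1] = √(9) = 3.

L[1][0] = -1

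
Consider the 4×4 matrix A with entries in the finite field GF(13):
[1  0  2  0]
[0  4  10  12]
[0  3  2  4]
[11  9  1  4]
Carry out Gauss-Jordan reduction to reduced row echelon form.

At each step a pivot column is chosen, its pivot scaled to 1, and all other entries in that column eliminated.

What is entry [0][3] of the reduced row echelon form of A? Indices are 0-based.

M[0][3] = 10

[1] R0 /= 1  ⇒  (1, 0, 2, 0)
     R3 -= 11·R0  ⇒  (0, 9, 5, 4)
[2] R1 /= 4  ⇒  (0, 1, 9, 3)
     R2 -= 3·R1  ⇒  (0, 0, 1, 8)
     R3 -= 9·R1  ⇒  (0, 0, 2, 3)
[3] R2 /= 1  ⇒  (0, 0, 1, 8)
     R0 -= 2·R2  ⇒  (1, 0, 0, 10)
     R1 -= 9·R2  ⇒  (0, 1, 0, 9)
     R3 -= 2·R2  ⇒  (0, 0, 0, 0)
column 3 empty below row 3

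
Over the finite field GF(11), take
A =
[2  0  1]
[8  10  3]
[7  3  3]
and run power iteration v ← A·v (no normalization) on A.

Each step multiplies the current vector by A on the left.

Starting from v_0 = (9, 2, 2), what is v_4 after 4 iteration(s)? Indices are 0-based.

v_0 = (9, 2, 2).
v_1 = A·v_0 = (9, 10, 9).
v_2 = A·v_1 = (5, 1, 10).
v_3 = A·v_2 = (9, 3, 2).
v_4 = A·v_3 = (9, 9, 1).

v_4 = (9, 9, 1)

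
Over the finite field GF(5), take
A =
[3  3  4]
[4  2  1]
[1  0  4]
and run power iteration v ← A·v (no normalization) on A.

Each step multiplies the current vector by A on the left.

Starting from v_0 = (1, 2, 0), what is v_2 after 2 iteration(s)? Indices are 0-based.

v_0 = (1, 2, 0).
v_1 = A·v_0 = (4, 3, 1).
v_2 = A·v_1 = (0, 3, 3).

v_2 = (0, 3, 3)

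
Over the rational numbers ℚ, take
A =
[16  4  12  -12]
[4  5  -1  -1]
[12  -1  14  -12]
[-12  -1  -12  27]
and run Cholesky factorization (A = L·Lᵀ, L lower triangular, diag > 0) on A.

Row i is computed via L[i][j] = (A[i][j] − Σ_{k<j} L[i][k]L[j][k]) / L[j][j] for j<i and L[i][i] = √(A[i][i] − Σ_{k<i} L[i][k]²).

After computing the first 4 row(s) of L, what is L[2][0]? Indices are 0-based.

Step 1: L[0][0] = √(16) = 4.
  L[1][0] = (4) / L[0][0] = 1.
Step 2: L[1][1] = √(4) = 2.
  L[2][0] = (12) / L[0][0] = 3.
  L[2][1] = (-4) / L[1][1] = -2.
Step 3: L[2][2] = √(1) = 1.
  L[3][0] = (-12) / L[0][0] = -3.
  L[3][1] = (2) / L[1][1] = 1.
  L[3][2] = (-1) / L[2][2] = -1.
Step 4: L[3][3] = √(16) = 4.

L[2][0] = 3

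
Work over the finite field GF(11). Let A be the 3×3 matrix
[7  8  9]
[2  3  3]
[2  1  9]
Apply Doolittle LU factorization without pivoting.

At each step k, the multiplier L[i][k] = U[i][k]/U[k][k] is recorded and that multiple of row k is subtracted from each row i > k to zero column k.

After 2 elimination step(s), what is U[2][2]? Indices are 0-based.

Step 1: pivot at (0,0) is 7.
  row1 ← row1 − (5)·row0  ⇒  L[1][0]=5, U row1=(0, 7, 2)
  row2 ← row2 − (5)·row0  ⇒  L[2][0]=5, U row2=(0, 5, 8)
Step 2: pivot at (1,1) is 7.
  row2 ← row2 − (7)·row1  ⇒  L[2][1]=7, U row2=(0, 0, 5)

U[2][2] = 5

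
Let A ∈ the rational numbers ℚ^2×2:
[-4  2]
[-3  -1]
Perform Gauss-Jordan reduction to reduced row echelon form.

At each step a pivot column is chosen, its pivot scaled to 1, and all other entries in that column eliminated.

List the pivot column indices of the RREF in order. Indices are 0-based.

pivot columns: 0, 1

step 1: normalize row 0 (÷-4) = (1, -1/2)
  row 1: subtract -3×row0 = (0, -5/2)
step 2: normalize row 1 (÷-5/2) = (0, 1)
  row 0: subtract -1/2×row1 = (1, 0)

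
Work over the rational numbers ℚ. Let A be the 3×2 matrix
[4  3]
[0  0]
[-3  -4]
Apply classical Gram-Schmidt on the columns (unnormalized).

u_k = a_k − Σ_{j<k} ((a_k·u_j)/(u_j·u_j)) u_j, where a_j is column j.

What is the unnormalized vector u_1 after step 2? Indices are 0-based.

u_1 = (-21/25, 0, -28/25)

Step 1: u_0 = a_0 = (4, 0, -3).
Step 2: u_1 = a_1 − (24/25)·u_0 = (-21/25, 0, -28/25).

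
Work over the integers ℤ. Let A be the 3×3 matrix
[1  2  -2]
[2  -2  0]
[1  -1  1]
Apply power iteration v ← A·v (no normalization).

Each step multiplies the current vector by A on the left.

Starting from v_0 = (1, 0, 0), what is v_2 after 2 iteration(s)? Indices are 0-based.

v_0 = (1, 0, 0).
v_1 = A·v_0 = (1, 2, 1).
v_2 = A·v_1 = (3, -2, 0).

v_2 = (3, -2, 0)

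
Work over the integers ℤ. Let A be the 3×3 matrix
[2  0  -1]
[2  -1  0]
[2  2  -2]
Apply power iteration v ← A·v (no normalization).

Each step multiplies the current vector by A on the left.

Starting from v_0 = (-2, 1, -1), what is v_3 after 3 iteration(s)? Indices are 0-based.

v_0 = (-2, 1, -1).
v_1 = A·v_0 = (-3, -5, 0).
v_2 = A·v_1 = (-6, -1, -16).
v_3 = A·v_2 = (4, -11, 18).

v_3 = (4, -11, 18)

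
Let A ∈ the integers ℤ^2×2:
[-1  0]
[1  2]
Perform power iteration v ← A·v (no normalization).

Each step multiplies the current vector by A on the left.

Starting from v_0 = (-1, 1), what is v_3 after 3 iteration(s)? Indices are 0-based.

v_0 = (-1, 1).
v_1 = A·v_0 = (1, 1).
v_2 = A·v_1 = (-1, 3).
v_3 = A·v_2 = (1, 5).

v_3 = (1, 5)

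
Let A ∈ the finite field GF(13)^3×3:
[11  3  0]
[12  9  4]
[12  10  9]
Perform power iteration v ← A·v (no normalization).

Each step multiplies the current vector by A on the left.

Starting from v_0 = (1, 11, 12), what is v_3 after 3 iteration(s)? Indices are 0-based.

v_3 = (7, 11, 1)

v_0 = (1, 11, 12).
v_1 = A·v_0 = (5, 3, 9).
v_2 = A·v_1 = (12, 6, 2).
v_3 = A·v_2 = (7, 11, 1).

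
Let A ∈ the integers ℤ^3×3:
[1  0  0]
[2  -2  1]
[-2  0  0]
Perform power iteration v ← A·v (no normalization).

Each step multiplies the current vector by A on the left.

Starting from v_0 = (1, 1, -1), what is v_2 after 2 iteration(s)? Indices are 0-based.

v_2 = (1, 2, -2)

v_0 = (1, 1, -1).
v_1 = A·v_0 = (1, -1, -2).
v_2 = A·v_1 = (1, 2, -2).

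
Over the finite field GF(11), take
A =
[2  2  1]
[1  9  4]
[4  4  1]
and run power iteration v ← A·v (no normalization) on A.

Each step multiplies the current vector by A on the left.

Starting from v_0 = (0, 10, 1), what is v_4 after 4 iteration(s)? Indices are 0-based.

v_0 = (0, 10, 1).
v_1 = A·v_0 = (10, 6, 8).
v_2 = A·v_1 = (7, 8, 6).
v_3 = A·v_2 = (3, 4, 0).
v_4 = A·v_3 = (3, 6, 6).

v_4 = (3, 6, 6)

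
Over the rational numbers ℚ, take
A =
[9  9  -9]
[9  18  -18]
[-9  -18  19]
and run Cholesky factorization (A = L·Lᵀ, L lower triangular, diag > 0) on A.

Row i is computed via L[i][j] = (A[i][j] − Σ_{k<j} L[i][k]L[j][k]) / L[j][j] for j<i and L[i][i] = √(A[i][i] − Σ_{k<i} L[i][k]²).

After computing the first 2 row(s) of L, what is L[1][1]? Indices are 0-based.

L[1][1] = 3

Step 1: L[0][0] = √(9) = 3.
  L[1][0] = (9) / L[0][0] = 3.
Step 2: L[1][1] = √(9) = 3.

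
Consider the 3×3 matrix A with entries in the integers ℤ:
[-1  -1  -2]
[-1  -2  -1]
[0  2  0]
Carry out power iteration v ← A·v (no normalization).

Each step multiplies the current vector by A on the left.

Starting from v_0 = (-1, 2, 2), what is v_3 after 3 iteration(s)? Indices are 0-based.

v_3 = (7, -14, 22)

v_0 = (-1, 2, 2).
v_1 = A·v_0 = (-5, -5, 4).
v_2 = A·v_1 = (2, 11, -10).
v_3 = A·v_2 = (7, -14, 22).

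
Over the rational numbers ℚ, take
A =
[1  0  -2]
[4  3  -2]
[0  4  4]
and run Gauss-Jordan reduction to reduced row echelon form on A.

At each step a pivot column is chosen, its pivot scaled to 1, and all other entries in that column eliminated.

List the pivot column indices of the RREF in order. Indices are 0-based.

pivot(0,0)=1: scale R0 → (1, 0, -2)
  clear (1,0): R1 −= (4)R0 → (0, 3, 6)
pivot(1,1)=3: scale R1 → (0, 1, 2)
  clear (2,1): R2 −= (4)R1 → (0, 0, -4)
pivot(2,2)=-4: scale R2 → (0, 0, 1)
  clear (0,2): R0 −= (-2)R2 → (1, 0, 0)
  clear (1,2): R1 −= (2)R2 → (0, 1, 0)

pivot columns: 0, 1, 2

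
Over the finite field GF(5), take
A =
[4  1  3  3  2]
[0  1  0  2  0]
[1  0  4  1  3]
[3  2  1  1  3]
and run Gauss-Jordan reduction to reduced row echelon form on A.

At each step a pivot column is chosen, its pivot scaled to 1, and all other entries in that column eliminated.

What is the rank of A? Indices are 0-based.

step 1: normalize row 0 (÷4) = (1, 4, 2, 2, 3)
  row 2: subtract 1×row0 = (0, 1, 2, 4, 0)
  row 3: subtract 3×row0 = (0, 0, 0, 0, 4)
step 2: normalize row 1 (÷1) = (0, 1, 0, 2, 0)
  row 0: subtract 4×row1 = (1, 0, 2, 4, 3)
  row 2: subtract 1×row1 = (0, 0, 2, 2, 0)
step 3: normalize row 2 (÷2) = (0, 0, 1, 1, 0)
  row 0: subtract 2×row2 = (1, 0, 0, 2, 3)
skip col 3 (zero from row 3)
step 4: normalize row 3 (÷4) = (0, 0, 0, 0, 1)
  row 0: subtract 3×row3 = (1, 0, 0, 2, 0)

rank = 4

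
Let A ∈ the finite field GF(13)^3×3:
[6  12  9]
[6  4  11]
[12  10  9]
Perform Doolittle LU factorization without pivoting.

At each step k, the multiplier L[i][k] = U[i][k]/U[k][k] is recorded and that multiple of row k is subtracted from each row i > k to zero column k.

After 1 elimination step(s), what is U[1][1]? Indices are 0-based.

U[1][1] = 5

Step 1: pivot at (0,0) is 6.
  row1 ← row1 − (1)·row0  ⇒  L[1][0]=1, U row1=(0, 5, 2)
  row2 ← row2 − (2)·row0  ⇒  L[2][0]=2, U row2=(0, 12, 4)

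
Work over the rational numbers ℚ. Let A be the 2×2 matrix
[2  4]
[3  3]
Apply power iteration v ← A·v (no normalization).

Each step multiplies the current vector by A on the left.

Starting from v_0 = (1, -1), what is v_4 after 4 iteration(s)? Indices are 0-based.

v_4 = (-184, -186)

v_0 = (1, -1).
v_1 = A·v_0 = (-2, 0).
v_2 = A·v_1 = (-4, -6).
v_3 = A·v_2 = (-32, -30).
v_4 = A·v_3 = (-184, -186).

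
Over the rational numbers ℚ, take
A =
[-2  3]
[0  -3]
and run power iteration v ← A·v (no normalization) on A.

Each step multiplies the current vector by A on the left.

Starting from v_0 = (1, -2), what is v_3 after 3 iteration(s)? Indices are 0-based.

v_0 = (1, -2).
v_1 = A·v_0 = (-8, 6).
v_2 = A·v_1 = (34, -18).
v_3 = A·v_2 = (-122, 54).

v_3 = (-122, 54)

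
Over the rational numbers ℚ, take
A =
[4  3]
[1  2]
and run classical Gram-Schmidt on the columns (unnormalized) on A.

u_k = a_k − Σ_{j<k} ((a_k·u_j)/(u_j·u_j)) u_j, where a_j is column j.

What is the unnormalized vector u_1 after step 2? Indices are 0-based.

Step 1: u_0 = a_0 = (4, 1).
Step 2: u_1 = a_1 − (14/17)·u_0 = (-5/17, 20/17).

u_1 = (-5/17, 20/17)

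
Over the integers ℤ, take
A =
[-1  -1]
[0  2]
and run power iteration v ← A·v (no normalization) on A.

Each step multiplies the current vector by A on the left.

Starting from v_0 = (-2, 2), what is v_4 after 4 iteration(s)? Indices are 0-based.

v_4 = (-12, 32)

v_0 = (-2, 2).
v_1 = A·v_0 = (0, 4).
v_2 = A·v_1 = (-4, 8).
v_3 = A·v_2 = (-4, 16).
v_4 = A·v_3 = (-12, 32).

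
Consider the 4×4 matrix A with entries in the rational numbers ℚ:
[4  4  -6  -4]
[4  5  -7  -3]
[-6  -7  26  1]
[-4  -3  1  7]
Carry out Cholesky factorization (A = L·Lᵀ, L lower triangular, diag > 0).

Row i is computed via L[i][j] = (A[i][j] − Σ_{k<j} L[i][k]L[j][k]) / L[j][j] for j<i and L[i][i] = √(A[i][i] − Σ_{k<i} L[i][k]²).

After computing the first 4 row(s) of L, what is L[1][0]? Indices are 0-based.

L[1][0] = 2

Step 1: L[0][0] = √(4) = 2.
  L[1][0] = (4) / L[0][0] = 2.
Step 2: L[1][1] = √(1) = 1.
  L[2][0] = (-6) / L[0][0] = -3.
  L[2][1] = (-1) / L[1][1] = -1.
Step 3: L[2][2] = √(16) = 4.
  L[3][0] = (-4) / L[0][0] = -2.
  L[3][1] = (1) / L[1][1] = 1.
  L[3][2] = (-4) / L[2][2] = -1.
Step 4: L[3][3] = √(1) = 1.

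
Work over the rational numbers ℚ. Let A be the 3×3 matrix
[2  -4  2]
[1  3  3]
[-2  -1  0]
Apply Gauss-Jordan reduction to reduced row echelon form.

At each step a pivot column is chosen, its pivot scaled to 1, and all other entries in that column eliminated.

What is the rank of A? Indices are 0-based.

rank = 3

[1] R0 /= 2  ⇒  (1, -2, 1)
     R1 -= 1·R0  ⇒  (0, 5, 2)
     R2 -= -2·R0  ⇒  (0, -5, 2)
[2] R1 /= 5  ⇒  (0, 1, 2/5)
     R0 -= -2·R1  ⇒  (1, 0, 9/5)
     R2 -= -5·R1  ⇒  (0, 0, 4)
[3] R2 /= 4  ⇒  (0, 0, 1)
     R0 -= 9/5·R2  ⇒  (1, 0, 0)
     R1 -= 2/5·R2  ⇒  (0, 1, 0)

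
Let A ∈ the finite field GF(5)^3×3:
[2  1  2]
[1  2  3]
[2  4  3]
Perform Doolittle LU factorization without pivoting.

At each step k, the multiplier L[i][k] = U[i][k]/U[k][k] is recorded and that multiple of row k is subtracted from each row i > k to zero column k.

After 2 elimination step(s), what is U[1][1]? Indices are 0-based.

k=0: U[0][0]=2
  eliminate (1,0): mult=3, new row 1: (0, 4, 2); set L[1][0]=3
  eliminate (2,0): mult=1, new row 2: (0, 3, 1); set L[2][0]=1
k=1: U[1][1]=4
  eliminate (2,1): mult=2, new row 2: (0, 0, 2); set L[2][1]=2

U[1][1] = 4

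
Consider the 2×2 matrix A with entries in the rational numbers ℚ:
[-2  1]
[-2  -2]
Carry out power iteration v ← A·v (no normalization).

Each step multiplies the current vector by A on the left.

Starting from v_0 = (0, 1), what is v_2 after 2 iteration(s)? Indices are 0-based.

v_0 = (0, 1).
v_1 = A·v_0 = (1, -2).
v_2 = A·v_1 = (-4, 2).

v_2 = (-4, 2)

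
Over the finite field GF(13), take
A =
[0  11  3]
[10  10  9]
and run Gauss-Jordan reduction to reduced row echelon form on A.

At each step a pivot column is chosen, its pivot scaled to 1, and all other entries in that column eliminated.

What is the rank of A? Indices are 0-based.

rank = 2

pivot(0,0): swap R0↔R1
pivot(0,0)=10: scale R0 → (1, 1, 10)
pivot(1,1)=11: scale R1 → (0, 1, 5)
  clear (0,1): R0 −= (1)R1 → (1, 0, 5)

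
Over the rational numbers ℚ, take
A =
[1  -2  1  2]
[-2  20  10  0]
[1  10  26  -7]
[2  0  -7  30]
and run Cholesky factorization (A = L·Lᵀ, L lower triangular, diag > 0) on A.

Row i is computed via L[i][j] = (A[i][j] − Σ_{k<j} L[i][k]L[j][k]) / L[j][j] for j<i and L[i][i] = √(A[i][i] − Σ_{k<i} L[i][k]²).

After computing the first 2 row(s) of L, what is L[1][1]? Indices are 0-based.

Step 1: L[0][0] = √(1) = 1.
  L[1][0] = (-2) / L[0][0] = -2.
Step 2: L[1][1] = √(16) = 4.

L[1][1] = 4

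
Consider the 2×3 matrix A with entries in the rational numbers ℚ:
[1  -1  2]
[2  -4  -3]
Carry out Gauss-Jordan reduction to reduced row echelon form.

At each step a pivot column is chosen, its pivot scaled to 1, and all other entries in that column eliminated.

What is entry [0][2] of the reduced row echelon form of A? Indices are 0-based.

[1] R0 /= 1  ⇒  (1, -1, 2)
     R1 -= 2·R0  ⇒  (0, -2, -7)
[2] R1 /= -2  ⇒  (0, 1, 7/2)
     R0 -= -1·R1  ⇒  (1, 0, 11/2)

M[0][2] = 11/2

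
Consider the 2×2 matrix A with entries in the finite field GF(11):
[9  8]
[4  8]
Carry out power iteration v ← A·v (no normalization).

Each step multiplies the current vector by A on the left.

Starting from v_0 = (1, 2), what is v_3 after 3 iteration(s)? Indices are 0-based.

v_0 = (1, 2).
v_1 = A·v_0 = (3, 9).
v_2 = A·v_1 = (0, 7).
v_3 = A·v_2 = (1, 1).

v_3 = (1, 1)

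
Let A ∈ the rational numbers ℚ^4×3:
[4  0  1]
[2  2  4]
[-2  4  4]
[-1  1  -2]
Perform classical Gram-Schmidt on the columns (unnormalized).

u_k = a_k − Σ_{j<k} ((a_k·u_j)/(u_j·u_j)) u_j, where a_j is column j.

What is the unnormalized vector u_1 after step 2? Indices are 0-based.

u_1 = (4/5, 12/5, 18/5, 4/5)

Step 1: u_0 = a_0 = (4, 2, -2, -1).
Step 2: u_1 = a_1 − (-1/5)·u_0 = (4/5, 12/5, 18/5, 4/5).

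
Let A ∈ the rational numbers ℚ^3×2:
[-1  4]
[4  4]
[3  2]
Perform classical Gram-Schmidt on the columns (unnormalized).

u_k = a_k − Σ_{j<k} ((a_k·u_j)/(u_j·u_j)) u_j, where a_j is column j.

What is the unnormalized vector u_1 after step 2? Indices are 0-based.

u_1 = (61/13, 16/13, -1/13)

Step 1: u_0 = a_0 = (-1, 4, 3).
Step 2: u_1 = a_1 − (9/13)·u_0 = (61/13, 16/13, -1/13).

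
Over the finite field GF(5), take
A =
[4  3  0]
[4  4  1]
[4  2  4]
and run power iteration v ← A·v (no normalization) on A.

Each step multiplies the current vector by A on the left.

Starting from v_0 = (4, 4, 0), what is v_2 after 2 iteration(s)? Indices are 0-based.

v_0 = (4, 4, 0).
v_1 = A·v_0 = (3, 2, 4).
v_2 = A·v_1 = (3, 4, 2).

v_2 = (3, 4, 2)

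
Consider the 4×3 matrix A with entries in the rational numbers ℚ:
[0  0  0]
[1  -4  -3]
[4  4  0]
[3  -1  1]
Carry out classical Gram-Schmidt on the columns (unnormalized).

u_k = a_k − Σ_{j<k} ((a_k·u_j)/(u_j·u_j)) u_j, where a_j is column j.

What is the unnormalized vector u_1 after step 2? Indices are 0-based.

Step 1: u_0 = a_0 = (0, 1, 4, 3).
Step 2: u_1 = a_1 − (9/26)·u_0 = (0, -113/26, 34/13, -53/26).

u_1 = (0, -113/26, 34/13, -53/26)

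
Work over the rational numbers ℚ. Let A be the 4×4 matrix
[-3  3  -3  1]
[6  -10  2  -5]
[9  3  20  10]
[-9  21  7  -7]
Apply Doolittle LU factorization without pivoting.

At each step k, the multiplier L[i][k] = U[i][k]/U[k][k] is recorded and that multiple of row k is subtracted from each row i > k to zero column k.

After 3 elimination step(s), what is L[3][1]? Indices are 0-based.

L[3][1] = -3

[col 0] pivot -3
  R1 -= -2*R0 → (0, -4, -4, -3)  (L[1][0] := -2)
  R2 -= -3*R0 → (0, 12, 11, 13)  (L[2][0] := -3)
  R3 -= 3*R0 → (0, 12, 16, -10)  (L[3][0] := 3)
[col 1] pivot -4
  R2 -= -3*R1 → (0, 0, -1, 4)  (L[2][1] := -3)
  R3 -= -3*R1 → (0, 0, 4, -19)  (L[3][1] := -3)
[col 2] pivot -1
  R3 -= -4*R2 → (0, 0, 0, -3)  (L[3][2] := -4)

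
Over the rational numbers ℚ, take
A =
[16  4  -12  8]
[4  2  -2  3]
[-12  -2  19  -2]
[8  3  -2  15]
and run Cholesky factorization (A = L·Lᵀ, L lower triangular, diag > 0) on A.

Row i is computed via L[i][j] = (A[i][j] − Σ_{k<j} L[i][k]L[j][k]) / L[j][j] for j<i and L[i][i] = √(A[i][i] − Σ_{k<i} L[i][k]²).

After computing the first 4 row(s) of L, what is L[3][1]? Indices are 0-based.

L[3][1] = 1

Step 1: L[0][0] = √(16) = 4.
  L[1][0] = (4) / L[0][0] = 1.
Step 2: L[1][1] = √(1) = 1.
  L[2][0] = (-12) / L[0][0] = -3.
  L[2][1] = (1) / L[1][1] = 1.
Step 3: L[2][2] = √(9) = 3.
  L[3][0] = (8) / L[0][0] = 2.
  L[3][1] = (1) / L[1][1] = 1.
  L[3][2] = (3) / L[2][2] = 1.
Step 4: L[3][3] = √(9) = 3.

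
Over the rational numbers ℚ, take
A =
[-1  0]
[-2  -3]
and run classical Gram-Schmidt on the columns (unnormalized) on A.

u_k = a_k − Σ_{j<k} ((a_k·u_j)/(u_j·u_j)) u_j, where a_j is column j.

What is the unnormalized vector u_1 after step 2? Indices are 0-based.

Step 1: u_0 = a_0 = (-1, -2).
Step 2: u_1 = a_1 − (6/5)·u_0 = (6/5, -3/5).

u_1 = (6/5, -3/5)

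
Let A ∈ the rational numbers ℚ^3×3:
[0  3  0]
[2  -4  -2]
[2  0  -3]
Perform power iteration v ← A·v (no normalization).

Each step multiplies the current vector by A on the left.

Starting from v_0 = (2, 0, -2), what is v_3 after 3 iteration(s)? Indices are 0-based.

v_3 = (-156, 316, 138)

v_0 = (2, 0, -2).
v_1 = A·v_0 = (0, 8, 10).
v_2 = A·v_1 = (24, -52, -30).
v_3 = A·v_2 = (-156, 316, 138).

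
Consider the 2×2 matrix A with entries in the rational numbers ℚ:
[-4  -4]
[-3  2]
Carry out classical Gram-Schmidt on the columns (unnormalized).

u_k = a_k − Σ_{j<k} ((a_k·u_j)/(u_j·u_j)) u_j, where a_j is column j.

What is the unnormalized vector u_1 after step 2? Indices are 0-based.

Step 1: u_0 = a_0 = (-4, -3).
Step 2: u_1 = a_1 − (2/5)·u_0 = (-12/5, 16/5).

u_1 = (-12/5, 16/5)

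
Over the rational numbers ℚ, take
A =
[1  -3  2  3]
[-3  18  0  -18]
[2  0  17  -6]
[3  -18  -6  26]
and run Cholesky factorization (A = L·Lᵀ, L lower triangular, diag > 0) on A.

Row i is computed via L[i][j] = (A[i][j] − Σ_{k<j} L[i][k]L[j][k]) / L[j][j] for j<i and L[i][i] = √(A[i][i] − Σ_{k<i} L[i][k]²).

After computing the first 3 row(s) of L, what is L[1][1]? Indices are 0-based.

Step 1: L[0][0] = √(1) = 1.
  L[1][0] = (-3) / L[0][0] = -3.
Step 2: L[1][1] = √(9) = 3.
  L[2][0] = (2) / L[0][0] = 2.
  L[2][1] = (6) / L[1][1] = 2.
Step 3: L[2][2] = √(9) = 3.

L[1][1] = 3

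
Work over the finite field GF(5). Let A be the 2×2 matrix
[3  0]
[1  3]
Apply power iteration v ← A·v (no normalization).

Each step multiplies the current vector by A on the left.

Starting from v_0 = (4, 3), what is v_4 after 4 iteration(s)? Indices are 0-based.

v_0 = (4, 3).
v_1 = A·v_0 = (2, 3).
v_2 = A·v_1 = (1, 1).
v_3 = A·v_2 = (3, 4).
v_4 = A·v_3 = (4, 0).

v_4 = (4, 0)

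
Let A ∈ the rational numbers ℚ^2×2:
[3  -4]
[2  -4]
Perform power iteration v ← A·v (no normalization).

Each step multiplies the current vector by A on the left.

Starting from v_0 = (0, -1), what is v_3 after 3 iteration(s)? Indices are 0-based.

v_3 = (20, 24)

v_0 = (0, -1).
v_1 = A·v_0 = (4, 4).
v_2 = A·v_1 = (-4, -8).
v_3 = A·v_2 = (20, 24).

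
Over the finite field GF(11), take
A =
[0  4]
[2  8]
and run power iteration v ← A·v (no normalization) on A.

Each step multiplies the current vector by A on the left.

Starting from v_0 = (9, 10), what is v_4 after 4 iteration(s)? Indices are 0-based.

v_4 = (6, 5)

v_0 = (9, 10).
v_1 = A·v_0 = (7, 10).
v_2 = A·v_1 = (7, 6).
v_3 = A·v_2 = (2, 7).
v_4 = A·v_3 = (6, 5).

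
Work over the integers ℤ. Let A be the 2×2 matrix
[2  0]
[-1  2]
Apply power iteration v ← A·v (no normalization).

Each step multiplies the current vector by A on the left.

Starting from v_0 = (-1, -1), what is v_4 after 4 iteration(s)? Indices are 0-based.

v_0 = (-1, -1).
v_1 = A·v_0 = (-2, -1).
v_2 = A·v_1 = (-4, 0).
v_3 = A·v_2 = (-8, 4).
v_4 = A·v_3 = (-16, 16).

v_4 = (-16, 16)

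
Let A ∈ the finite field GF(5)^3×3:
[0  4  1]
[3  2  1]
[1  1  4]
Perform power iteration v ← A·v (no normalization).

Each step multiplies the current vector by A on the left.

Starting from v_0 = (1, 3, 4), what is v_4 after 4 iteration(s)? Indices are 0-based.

v_0 = (1, 3, 4).
v_1 = A·v_0 = (1, 3, 0).
v_2 = A·v_1 = (2, 4, 4).
v_3 = A·v_2 = (0, 3, 2).
v_4 = A·v_3 = (4, 3, 1).

v_4 = (4, 3, 1)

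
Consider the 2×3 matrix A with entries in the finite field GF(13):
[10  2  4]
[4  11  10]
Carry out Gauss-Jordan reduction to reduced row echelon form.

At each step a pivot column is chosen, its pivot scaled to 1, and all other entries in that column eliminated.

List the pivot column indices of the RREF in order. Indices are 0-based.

pivot columns: 0, 1

pivot(0,0)=10: scale R0 → (1, 8, 3)
  clear (1,0): R1 −= (4)R0 → (0, 5, 11)
pivot(1,1)=5: scale R1 → (0, 1, 10)
  clear (0,1): R0 −= (8)R1 → (1, 0, 1)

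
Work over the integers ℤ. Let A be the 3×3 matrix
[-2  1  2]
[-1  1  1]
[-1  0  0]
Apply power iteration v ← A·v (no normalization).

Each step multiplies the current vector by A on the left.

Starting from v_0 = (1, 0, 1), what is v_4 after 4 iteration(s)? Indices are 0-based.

v_0 = (1, 0, 1).
v_1 = A·v_0 = (0, 0, -1).
v_2 = A·v_1 = (-2, -1, 0).
v_3 = A·v_2 = (3, 1, 2).
v_4 = A·v_3 = (-1, 0, -3).

v_4 = (-1, 0, -3)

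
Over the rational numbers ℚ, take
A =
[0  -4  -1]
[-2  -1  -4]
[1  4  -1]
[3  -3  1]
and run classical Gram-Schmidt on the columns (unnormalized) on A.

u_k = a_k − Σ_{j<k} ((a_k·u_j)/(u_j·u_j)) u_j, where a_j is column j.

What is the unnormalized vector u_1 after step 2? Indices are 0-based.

Step 1: u_0 = a_0 = (0, -2, 1, 3).
Step 2: u_1 = a_1 − (-3/14)·u_0 = (-4, -10/7, 59/14, -33/14).

u_1 = (-4, -10/7, 59/14, -33/14)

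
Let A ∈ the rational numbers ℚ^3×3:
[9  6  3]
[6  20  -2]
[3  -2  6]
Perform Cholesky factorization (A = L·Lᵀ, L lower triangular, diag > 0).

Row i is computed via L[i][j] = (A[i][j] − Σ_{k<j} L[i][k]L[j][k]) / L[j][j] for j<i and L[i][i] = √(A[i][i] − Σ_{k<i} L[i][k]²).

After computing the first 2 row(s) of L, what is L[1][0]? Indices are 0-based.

Step 1: L[0][0] = √(9) = 3.
  L[1][0] = (6) / L[0][0] = 2.
Step 2: L[1][1] = √(16) = 4.

L[1][0] = 2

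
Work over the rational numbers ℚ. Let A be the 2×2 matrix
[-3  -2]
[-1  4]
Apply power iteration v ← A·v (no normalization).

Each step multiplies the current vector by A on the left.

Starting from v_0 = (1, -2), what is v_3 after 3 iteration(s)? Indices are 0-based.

v_0 = (1, -2).
v_1 = A·v_0 = (1, -9).
v_2 = A·v_1 = (15, -37).
v_3 = A·v_2 = (29, -163).

v_3 = (29, -163)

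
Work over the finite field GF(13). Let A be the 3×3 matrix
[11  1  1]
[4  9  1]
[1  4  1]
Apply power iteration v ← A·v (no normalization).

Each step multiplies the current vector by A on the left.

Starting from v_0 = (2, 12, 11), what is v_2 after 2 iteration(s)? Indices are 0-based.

v_2 = (7, 6, 3)

v_0 = (2, 12, 11).
v_1 = A·v_0 = (6, 10, 9).
v_2 = A·v_1 = (7, 6, 3).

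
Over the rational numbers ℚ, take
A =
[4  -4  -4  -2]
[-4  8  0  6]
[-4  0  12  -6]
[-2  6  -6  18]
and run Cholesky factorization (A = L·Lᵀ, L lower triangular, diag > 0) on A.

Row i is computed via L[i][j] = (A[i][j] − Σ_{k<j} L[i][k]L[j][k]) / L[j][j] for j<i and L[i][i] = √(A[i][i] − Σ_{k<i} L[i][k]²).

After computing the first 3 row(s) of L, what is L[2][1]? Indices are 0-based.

Step 1: L[0][0] = √(4) = 2.
  L[1][0] = (-4) / L[0][0] = -2.
Step 2: L[1][1] = √(4) = 2.
  L[2][0] = (-4) / L[0][0] = -2.
  L[2][1] = (-4) / L[1][1] = -2.
Step 3: L[2][2] = √(4) = 2.

L[2][1] = -2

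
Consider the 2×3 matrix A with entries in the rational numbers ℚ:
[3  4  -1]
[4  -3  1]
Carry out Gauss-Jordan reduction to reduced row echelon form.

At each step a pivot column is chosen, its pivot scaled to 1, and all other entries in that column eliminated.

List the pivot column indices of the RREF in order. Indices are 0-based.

pivot columns: 0, 1

step 1: normalize row 0 (÷3) = (1, 4/3, -1/3)
  row 1: subtract 4×row0 = (0, -25/3, 7/3)
step 2: normalize row 1 (÷-25/3) = (0, 1, -7/25)
  row 0: subtract 4/3×row1 = (1, 0, 1/25)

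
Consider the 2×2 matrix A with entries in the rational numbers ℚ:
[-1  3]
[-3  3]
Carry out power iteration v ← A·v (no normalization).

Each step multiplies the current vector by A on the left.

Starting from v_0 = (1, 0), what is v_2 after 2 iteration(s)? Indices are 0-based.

v_2 = (-8, -6)

v_0 = (1, 0).
v_1 = A·v_0 = (-1, -3).
v_2 = A·v_1 = (-8, -6).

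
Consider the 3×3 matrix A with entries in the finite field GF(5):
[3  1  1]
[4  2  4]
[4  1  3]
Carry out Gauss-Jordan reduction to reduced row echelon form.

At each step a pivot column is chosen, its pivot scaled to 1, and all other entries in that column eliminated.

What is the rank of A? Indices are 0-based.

rank = 3

pivot(0,0)=3: scale R0 → (1, 2, 2)
  clear (1,0): R1 −= (4)R0 → (0, 4, 1)
  clear (2,0): R2 −= (4)R0 → (0, 3, 0)
pivot(1,1)=4: scale R1 → (0, 1, 4)
  clear (0,1): R0 −= (2)R1 → (1, 0, 4)
  clear (2,1): R2 −= (3)R1 → (0, 0, 3)
pivot(2,2)=3: scale R2 → (0, 0, 1)
  clear (0,2): R0 −= (4)R2 → (1, 0, 0)
  clear (1,2): R1 −= (4)R2 → (0, 1, 0)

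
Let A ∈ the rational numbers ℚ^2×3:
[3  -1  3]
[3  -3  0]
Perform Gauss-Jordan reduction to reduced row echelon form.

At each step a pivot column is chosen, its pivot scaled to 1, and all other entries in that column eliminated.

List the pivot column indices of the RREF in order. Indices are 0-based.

pivot columns: 0, 1

step 1: normalize row 0 (÷3) = (1, -1/3, 1)
  row 1: subtract 3×row0 = (0, -2, -3)
step 2: normalize row 1 (÷-2) = (0, 1, 3/2)
  row 0: subtract -1/3×row1 = (1, 0, 3/2)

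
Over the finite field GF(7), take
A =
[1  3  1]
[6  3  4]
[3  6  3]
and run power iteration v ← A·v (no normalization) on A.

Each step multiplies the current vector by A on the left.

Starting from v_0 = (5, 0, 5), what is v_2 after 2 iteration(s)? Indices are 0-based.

v_2 = (1, 1, 0)

v_0 = (5, 0, 5).
v_1 = A·v_0 = (3, 1, 2).
v_2 = A·v_1 = (1, 1, 0).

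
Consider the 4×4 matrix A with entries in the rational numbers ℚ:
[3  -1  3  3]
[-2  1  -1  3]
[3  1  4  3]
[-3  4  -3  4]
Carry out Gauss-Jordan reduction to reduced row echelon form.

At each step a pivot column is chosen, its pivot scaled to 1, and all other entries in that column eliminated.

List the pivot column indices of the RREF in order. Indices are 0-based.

pivot(0,0)=3: scale R0 → (1, -1/3, 1, 1)
  clear (1,0): R1 −= (-2)R0 → (0, 1/3, 1, 5)
  clear (2,0): R2 −= (3)R0 → (0, 2, 1, 0)
  clear (3,0): R3 −= (-3)R0 → (0, 3, 0, 7)
pivot(1,1)=1/3: scale R1 → (0, 1, 3, 15)
  clear (0,1): R0 −= (-1/3)R1 → (1, 0, 2, 6)
  clear (2,1): R2 −= (2)R1 → (0, 0, -5, -30)
  clear (3,1): R3 −= (3)R1 → (0, 0, -9, -38)
pivot(2,2)=-5: scale R2 → (0, 0, 1, 6)
  clear (0,2): R0 −= (2)R2 → (1, 0, 0, -6)
  clear (1,2): R1 −= (3)R2 → (0, 1, 0, -3)
  clear (3,2): R3 −= (-9)R2 → (0, 0, 0, 16)
pivot(3,3)=16: scale R3 → (0, 0, 0, 1)
  clear (0,3): R0 −= (-6)R3 → (1, 0, 0, 0)
  clear (1,3): R1 −= (-3)R3 → (0, 1, 0, 0)
  clear (2,3): R2 −= (6)R3 → (0, 0, 1, 0)

pivot columns: 0, 1, 2, 3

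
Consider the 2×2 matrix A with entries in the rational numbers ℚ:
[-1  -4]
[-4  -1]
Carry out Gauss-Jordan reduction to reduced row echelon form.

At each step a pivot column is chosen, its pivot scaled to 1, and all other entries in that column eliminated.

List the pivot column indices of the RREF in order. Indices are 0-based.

pivot columns: 0, 1

step 1: normalize row 0 (÷-1) = (1, 4)
  row 1: subtract -4×row0 = (0, 15)
step 2: normalize row 1 (÷15) = (0, 1)
  row 0: subtract 4×row1 = (1, 0)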